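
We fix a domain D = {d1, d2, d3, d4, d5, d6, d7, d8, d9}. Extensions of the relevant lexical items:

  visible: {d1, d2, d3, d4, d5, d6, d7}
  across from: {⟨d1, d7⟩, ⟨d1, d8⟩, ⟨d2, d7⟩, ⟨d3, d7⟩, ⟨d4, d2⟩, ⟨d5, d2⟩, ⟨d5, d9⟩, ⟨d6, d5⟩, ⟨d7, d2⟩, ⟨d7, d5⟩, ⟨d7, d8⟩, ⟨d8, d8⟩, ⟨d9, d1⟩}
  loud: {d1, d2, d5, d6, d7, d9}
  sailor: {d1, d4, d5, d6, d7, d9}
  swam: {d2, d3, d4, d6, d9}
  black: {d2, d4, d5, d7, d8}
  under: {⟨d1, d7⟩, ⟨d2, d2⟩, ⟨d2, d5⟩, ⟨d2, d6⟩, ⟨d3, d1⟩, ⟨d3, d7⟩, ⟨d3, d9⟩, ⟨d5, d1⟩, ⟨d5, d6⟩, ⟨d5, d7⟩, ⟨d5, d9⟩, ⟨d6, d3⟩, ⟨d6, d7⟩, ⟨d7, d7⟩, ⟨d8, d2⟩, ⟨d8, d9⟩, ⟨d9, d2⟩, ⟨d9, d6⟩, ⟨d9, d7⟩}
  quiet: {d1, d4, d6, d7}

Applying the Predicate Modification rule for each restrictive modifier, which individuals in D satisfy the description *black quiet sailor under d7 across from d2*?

{d7}

⟦under d7⟧ = {x : ⟨x, d7⟩ ∈ ⟦under⟧} = {d1, d3, d5, d6, d7, d9}
⟦across from d2⟧ = {x : ⟨x, d2⟩ ∈ ⟦across from⟧} = {d4, d5, d7}
⟦sailor⟧ = {d1, d4, d5, d6, d7, d9}
… ∩ ⟦under d7⟧ = {d1, d4, d5, d6, d7, d9} ∩ {d1, d3, d5, d6, d7, d9} = {d1, d5, d6, d7, d9}
… ∩ ⟦across from d2⟧ = {d1, d5, d6, d7, d9} ∩ {d4, d5, d7} = {d5, d7}
… ∩ ⟦black⟧ = {d5, d7} ∩ {d2, d4, d5, d7, d8} = {d5, d7}
… ∩ ⟦quiet⟧ = {d5, d7} ∩ {d1, d4, d6, d7} = {d7}
So ⟦black quiet sailor under d7 across from d2⟧ = {d7}.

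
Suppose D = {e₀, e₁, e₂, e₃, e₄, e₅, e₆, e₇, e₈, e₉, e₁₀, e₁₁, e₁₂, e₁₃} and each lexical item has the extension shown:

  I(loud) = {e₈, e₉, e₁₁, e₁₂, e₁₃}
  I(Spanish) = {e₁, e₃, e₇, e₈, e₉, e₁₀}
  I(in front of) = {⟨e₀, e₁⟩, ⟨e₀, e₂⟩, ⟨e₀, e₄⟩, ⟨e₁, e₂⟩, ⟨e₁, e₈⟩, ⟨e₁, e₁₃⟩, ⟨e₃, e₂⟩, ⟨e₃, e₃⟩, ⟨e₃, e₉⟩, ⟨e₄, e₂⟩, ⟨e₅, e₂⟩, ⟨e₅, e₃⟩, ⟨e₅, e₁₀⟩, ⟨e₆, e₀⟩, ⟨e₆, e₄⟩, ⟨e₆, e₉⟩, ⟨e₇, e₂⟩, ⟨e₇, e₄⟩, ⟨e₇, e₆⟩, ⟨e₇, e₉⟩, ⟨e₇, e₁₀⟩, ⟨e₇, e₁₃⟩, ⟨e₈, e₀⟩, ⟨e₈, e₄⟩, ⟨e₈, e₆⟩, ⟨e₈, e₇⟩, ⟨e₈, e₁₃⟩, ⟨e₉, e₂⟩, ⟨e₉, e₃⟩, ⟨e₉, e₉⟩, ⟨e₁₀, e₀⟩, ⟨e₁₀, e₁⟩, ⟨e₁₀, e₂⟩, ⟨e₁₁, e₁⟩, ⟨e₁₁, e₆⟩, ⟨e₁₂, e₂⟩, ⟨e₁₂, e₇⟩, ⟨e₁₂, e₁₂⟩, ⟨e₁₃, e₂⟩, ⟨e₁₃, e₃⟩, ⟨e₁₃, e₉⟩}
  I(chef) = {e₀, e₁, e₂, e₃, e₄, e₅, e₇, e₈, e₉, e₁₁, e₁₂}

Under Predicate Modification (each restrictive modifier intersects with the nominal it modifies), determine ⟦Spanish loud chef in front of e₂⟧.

⟦in front of e₂⟧ = {x : ⟨x, e₂⟩ ∈ ⟦in front of⟧} = {e₀, e₁, e₃, e₄, e₅, e₇, e₉, e₁₀, e₁₂, e₁₃}
⟦chef⟧ = {e₀, e₁, e₂, e₃, e₄, e₅, e₇, e₈, e₉, e₁₁, e₁₂}
… ∩ ⟦in front of e₂⟧ = {e₀, e₁, e₂, e₃, e₄, e₅, e₇, e₈, e₉, e₁₁, e₁₂} ∩ {e₀, e₁, e₃, e₄, e₅, e₇, e₉, e₁₀, e₁₂, e₁₃} = {e₀, e₁, e₃, e₄, e₅, e₇, e₉, e₁₂}
… ∩ ⟦Spanish⟧ = {e₀, e₁, e₃, e₄, e₅, e₇, e₉, e₁₂} ∩ {e₁, e₃, e₇, e₈, e₉, e₁₀} = {e₁, e₃, e₇, e₉}
… ∩ ⟦loud⟧ = {e₁, e₃, e₇, e₉} ∩ {e₈, e₉, e₁₁, e₁₂, e₁₃} = {e₉}
So ⟦Spanish loud chef in front of e₂⟧ = {e₉}.

{e₉}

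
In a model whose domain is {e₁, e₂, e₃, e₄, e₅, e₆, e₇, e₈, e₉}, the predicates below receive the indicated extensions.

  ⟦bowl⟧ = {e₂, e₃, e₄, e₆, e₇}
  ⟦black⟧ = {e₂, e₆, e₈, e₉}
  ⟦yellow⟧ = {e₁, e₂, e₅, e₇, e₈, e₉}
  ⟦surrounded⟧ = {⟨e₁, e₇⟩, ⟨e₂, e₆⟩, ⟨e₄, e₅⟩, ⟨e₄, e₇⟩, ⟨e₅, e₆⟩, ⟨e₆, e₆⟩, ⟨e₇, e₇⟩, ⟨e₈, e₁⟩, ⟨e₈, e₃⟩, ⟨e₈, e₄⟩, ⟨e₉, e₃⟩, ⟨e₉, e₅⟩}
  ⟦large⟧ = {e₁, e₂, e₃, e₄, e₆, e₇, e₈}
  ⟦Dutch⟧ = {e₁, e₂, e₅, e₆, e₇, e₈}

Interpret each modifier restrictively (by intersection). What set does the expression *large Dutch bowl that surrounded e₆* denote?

⟦that surrounded e₆⟧ = {x : ⟨x, e₆⟩ ∈ ⟦surrounded⟧} = {e₂, e₅, e₆}
⟦bowl⟧ = {e₂, e₃, e₄, e₆, e₇}
… ∩ ⟦that surrounded e₆⟧ = {e₂, e₃, e₄, e₆, e₇} ∩ {e₂, e₅, e₆} = {e₂, e₆}
… ∩ ⟦large⟧ = {e₂, e₆} ∩ {e₁, e₂, e₃, e₄, e₆, e₇, e₈} = {e₂, e₆}
… ∩ ⟦Dutch⟧ = {e₂, e₆} ∩ {e₁, e₂, e₅, e₆, e₇, e₈} = {e₂, e₆}
So ⟦large Dutch bowl that surrounded e₆⟧ = {e₂, e₆}.

{e₂, e₆}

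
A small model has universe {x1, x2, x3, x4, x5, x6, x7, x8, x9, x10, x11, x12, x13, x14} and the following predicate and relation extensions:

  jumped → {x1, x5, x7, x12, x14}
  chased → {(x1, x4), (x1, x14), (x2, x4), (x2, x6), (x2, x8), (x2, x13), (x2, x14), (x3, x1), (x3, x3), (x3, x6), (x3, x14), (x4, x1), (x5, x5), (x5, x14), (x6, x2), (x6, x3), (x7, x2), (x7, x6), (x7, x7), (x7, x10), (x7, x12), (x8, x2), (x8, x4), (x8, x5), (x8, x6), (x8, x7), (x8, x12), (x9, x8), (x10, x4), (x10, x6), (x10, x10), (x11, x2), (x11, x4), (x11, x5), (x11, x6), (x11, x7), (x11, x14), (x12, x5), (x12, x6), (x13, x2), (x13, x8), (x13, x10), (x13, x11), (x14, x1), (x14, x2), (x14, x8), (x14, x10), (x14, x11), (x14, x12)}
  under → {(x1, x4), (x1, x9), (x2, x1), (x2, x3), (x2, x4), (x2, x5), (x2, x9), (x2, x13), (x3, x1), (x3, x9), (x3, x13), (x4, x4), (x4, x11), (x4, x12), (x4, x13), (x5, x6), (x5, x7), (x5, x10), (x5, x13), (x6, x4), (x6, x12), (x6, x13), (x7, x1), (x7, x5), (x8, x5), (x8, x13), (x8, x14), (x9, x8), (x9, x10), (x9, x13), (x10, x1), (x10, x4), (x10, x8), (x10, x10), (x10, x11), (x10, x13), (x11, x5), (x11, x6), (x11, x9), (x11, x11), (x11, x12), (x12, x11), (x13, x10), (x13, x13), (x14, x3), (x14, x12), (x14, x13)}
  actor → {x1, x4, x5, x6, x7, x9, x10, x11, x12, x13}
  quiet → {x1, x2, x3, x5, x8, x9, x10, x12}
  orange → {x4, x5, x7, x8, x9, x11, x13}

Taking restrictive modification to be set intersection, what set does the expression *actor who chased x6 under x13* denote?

⟦who chased x6⟧ = {x : ⟨x, x6⟩ ∈ ⟦chased⟧} = {x2, x3, x7, x8, x10, x11, x12}
⟦under x13⟧ = {x : ⟨x, x13⟩ ∈ ⟦under⟧} = {x2, x3, x4, x5, x6, x8, x9, x10, x13, x14}
⟦actor⟧ = {x1, x4, x5, x6, x7, x9, x10, x11, x12, x13}
… ∩ ⟦who chased x6⟧ = {x1, x4, x5, x6, x7, x9, x10, x11, x12, x13} ∩ {x2, x3, x7, x8, x10, x11, x12} = {x7, x10, x11, x12}
… ∩ ⟦under x13⟧ = {x7, x10, x11, x12} ∩ {x2, x3, x4, x5, x6, x8, x9, x10, x13, x14} = {x10}
So ⟦actor who chased x6 under x13⟧ = {x10}.

{x10}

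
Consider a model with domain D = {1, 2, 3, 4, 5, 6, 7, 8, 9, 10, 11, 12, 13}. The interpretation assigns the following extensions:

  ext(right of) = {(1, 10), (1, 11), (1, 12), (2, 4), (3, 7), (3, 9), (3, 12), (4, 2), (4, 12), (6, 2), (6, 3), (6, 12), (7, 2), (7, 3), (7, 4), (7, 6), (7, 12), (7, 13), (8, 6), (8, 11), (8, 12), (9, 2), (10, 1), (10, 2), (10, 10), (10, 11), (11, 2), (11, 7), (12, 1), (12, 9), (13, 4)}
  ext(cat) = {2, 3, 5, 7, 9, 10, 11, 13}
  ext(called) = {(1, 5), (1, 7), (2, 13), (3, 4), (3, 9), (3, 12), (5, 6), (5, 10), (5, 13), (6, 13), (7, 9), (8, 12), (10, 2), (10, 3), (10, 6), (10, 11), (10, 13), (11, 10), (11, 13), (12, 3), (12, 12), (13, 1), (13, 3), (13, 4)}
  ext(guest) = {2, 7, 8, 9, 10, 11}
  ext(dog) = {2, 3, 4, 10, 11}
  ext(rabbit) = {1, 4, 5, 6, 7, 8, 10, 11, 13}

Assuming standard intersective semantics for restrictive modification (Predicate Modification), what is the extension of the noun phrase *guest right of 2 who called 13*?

⟦right of 2⟧ = {x : ⟨x, 2⟩ ∈ ⟦right of⟧} = {4, 6, 7, 9, 10, 11}
⟦who called 13⟧ = {x : ⟨x, 13⟩ ∈ ⟦called⟧} = {2, 5, 6, 10, 11}
⟦guest⟧ = {2, 7, 8, 9, 10, 11}
… ∩ ⟦right of 2⟧ = {2, 7, 8, 9, 10, 11} ∩ {4, 6, 7, 9, 10, 11} = {7, 9, 10, 11}
… ∩ ⟦who called 13⟧ = {7, 9, 10, 11} ∩ {2, 5, 6, 10, 11} = {10, 11}
So ⟦guest right of 2 who called 13⟧ = {10, 11}.

{10, 11}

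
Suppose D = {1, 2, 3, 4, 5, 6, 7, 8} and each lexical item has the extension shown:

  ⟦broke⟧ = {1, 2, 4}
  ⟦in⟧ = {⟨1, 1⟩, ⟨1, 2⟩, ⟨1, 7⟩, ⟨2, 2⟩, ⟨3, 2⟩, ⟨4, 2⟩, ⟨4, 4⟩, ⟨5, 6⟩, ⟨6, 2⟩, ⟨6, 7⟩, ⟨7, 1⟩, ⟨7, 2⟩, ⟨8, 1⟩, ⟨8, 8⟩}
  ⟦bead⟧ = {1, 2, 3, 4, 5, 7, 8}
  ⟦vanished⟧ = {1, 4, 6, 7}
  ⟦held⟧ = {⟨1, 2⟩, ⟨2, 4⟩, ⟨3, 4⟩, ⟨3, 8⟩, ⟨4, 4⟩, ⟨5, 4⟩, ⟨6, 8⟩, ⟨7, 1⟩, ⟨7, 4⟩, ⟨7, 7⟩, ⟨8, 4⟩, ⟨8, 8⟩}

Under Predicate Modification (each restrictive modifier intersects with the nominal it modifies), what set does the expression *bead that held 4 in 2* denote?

{2, 3, 4, 7}

⟦that held 4⟧ = {x : ⟨x, 4⟩ ∈ ⟦held⟧} = {2, 3, 4, 5, 7, 8}
⟦in 2⟧ = {x : ⟨x, 2⟩ ∈ ⟦in⟧} = {1, 2, 3, 4, 6, 7}
⟦bead⟧ = {1, 2, 3, 4, 5, 7, 8}
… ∩ ⟦that held 4⟧ = {1, 2, 3, 4, 5, 7, 8} ∩ {2, 3, 4, 5, 7, 8} = {2, 3, 4, 5, 7, 8}
… ∩ ⟦in 2⟧ = {2, 3, 4, 5, 7, 8} ∩ {1, 2, 3, 4, 6, 7} = {2, 3, 4, 7}
So ⟦bead that held 4 in 2⟧ = {2, 3, 4, 7}.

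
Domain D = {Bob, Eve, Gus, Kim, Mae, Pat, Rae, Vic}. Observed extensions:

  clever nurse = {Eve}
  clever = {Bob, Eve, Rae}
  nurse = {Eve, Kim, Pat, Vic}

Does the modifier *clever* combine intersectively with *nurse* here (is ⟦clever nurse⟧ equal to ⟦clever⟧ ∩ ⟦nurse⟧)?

yes

⟦clever⟧ ∩ ⟦nurse⟧ = {Bob, Eve, Rae} ∩ {Eve, Kim, Pat, Vic} = {Eve}
Observed ⟦clever nurse⟧ = {Eve}.
These coincide, so the modifier is intersective here.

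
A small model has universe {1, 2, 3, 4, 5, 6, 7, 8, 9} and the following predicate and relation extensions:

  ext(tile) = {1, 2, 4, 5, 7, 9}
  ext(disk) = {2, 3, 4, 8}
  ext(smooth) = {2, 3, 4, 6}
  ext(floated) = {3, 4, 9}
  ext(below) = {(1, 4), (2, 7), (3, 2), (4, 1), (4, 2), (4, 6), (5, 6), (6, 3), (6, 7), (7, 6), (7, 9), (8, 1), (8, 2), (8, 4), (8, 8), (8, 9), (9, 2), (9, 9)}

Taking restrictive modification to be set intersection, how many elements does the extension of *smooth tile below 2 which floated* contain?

⟦below 2⟧ = {x : ⟨x, 2⟩ ∈ ⟦below⟧} = {3, 4, 8, 9}
⟦which floated⟧ = ⟦floated⟧ = {3, 4, 9}
⟦tile⟧ = {1, 2, 4, 5, 7, 9}
… ∩ ⟦below 2⟧ = {1, 2, 4, 5, 7, 9} ∩ {3, 4, 8, 9} = {4, 9}
… ∩ ⟦which floated⟧ = {4, 9} ∩ {3, 4, 9} = {4, 9}
… ∩ ⟦smooth⟧ = {4, 9} ∩ {2, 3, 4, 6} = {4}
⟦smooth tile below 2 which floated⟧ = {4}, so the cardinality is 1.

1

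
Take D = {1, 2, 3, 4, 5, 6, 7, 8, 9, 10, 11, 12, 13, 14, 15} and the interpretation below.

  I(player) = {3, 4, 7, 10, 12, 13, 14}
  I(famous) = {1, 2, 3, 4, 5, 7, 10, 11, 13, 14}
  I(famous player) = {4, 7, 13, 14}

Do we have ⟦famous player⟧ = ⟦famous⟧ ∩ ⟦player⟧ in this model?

no

⟦famous⟧ ∩ ⟦player⟧ = {1, 2, 3, 4, 5, 7, 10, 11, 13, 14} ∩ {3, 4, 7, 10, 12, 13, 14} = {3, 4, 7, 10, 13, 14}
Observed ⟦famous player⟧ = {4, 7, 13, 14}.
These differ, so the modifier is not intersective in this model.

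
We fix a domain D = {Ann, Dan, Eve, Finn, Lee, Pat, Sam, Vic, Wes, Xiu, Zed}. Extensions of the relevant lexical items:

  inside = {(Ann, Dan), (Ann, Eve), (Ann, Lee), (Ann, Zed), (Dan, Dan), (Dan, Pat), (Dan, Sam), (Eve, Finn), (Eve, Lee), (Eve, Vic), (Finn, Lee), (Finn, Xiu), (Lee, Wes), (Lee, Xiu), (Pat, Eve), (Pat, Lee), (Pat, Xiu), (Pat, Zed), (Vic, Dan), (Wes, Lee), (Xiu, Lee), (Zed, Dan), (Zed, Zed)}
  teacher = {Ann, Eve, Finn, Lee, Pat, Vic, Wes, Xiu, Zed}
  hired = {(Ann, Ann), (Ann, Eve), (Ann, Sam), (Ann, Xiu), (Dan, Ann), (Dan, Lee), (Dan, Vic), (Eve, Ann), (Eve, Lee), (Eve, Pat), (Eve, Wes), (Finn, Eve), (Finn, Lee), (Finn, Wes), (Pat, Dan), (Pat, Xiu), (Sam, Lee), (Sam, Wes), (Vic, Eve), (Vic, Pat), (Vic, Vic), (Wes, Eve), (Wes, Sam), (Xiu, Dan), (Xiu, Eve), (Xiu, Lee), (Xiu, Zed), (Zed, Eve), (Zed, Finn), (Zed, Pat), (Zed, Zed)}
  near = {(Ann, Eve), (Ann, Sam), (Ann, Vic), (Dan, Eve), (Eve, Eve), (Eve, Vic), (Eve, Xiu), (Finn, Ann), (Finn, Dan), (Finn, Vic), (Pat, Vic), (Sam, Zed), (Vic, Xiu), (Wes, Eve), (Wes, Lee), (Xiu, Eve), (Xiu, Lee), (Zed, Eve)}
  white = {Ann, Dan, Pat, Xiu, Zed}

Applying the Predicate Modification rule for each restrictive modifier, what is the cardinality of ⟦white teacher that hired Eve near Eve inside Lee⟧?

⟦that hired Eve⟧ = {x : ⟨x, Eve⟩ ∈ ⟦hired⟧} = {Ann, Finn, Vic, Wes, Xiu, Zed}
⟦near Eve⟧ = {x : ⟨x, Eve⟩ ∈ ⟦near⟧} = {Ann, Dan, Eve, Wes, Xiu, Zed}
⟦inside Lee⟧ = {x : ⟨x, Lee⟩ ∈ ⟦inside⟧} = {Ann, Eve, Finn, Pat, Wes, Xiu}
⟦teacher⟧ = {Ann, Eve, Finn, Lee, Pat, Vic, Wes, Xiu, Zed}
… ∩ ⟦that hired Eve⟧ = {Ann, Eve, Finn, Lee, Pat, Vic, Wes, Xiu, Zed} ∩ {Ann, Finn, Vic, Wes, Xiu, Zed} = {Ann, Finn, Vic, Wes, Xiu, Zed}
… ∩ ⟦near Eve⟧ = {Ann, Finn, Vic, Wes, Xiu, Zed} ∩ {Ann, Dan, Eve, Wes, Xiu, Zed} = {Ann, Wes, Xiu, Zed}
… ∩ ⟦inside Lee⟧ = {Ann, Wes, Xiu, Zed} ∩ {Ann, Eve, Finn, Pat, Wes, Xiu} = {Ann, Wes, Xiu}
… ∩ ⟦white⟧ = {Ann, Wes, Xiu} ∩ {Ann, Dan, Pat, Xiu, Zed} = {Ann, Xiu}
⟦white teacher that hired Eve near Eve inside Lee⟧ = {Ann, Xiu}, so the cardinality is 2.

2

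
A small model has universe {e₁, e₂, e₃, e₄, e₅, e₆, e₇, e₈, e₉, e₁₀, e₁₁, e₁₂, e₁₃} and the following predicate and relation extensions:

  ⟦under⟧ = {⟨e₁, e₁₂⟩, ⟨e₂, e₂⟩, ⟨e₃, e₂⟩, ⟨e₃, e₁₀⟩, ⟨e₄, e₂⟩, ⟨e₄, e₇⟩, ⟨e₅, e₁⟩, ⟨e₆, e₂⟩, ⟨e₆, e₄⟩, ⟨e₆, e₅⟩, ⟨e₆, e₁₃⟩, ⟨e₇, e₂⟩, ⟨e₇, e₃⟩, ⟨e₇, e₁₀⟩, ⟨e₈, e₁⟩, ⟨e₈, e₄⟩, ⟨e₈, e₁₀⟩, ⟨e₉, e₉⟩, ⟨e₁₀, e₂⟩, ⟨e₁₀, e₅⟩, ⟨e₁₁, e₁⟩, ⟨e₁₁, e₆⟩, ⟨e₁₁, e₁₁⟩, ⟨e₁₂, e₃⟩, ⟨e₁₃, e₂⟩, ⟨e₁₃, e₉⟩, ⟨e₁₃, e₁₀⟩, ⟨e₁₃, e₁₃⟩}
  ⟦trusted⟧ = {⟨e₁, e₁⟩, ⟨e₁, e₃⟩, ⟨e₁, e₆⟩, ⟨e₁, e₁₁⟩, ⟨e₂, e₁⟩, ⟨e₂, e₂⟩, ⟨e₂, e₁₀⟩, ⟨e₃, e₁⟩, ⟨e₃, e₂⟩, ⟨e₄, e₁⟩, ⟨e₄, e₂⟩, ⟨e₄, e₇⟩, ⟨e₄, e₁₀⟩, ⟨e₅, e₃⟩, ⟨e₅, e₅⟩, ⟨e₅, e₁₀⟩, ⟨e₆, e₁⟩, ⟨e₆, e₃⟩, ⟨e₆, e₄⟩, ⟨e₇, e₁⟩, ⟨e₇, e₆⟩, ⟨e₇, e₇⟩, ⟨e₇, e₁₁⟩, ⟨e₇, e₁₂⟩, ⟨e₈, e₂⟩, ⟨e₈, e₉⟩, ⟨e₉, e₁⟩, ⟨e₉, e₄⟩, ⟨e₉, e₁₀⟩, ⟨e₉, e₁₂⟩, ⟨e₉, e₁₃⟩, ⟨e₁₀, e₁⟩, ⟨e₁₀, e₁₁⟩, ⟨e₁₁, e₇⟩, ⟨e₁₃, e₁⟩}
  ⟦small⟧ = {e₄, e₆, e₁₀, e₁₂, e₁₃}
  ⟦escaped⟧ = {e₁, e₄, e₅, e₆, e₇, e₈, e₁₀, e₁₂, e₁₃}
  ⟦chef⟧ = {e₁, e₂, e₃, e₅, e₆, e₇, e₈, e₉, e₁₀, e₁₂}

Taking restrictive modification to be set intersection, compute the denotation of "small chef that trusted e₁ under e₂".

{e₆, e₁₀}

⟦that trusted e₁⟧ = {x : ⟨x, e₁⟩ ∈ ⟦trusted⟧} = {e₁, e₂, e₃, e₄, e₆, e₇, e₉, e₁₀, e₁₃}
⟦under e₂⟧ = {x : ⟨x, e₂⟩ ∈ ⟦under⟧} = {e₂, e₃, e₄, e₆, e₇, e₁₀, e₁₃}
⟦chef⟧ = {e₁, e₂, e₃, e₅, e₆, e₇, e₈, e₉, e₁₀, e₁₂}
… ∩ ⟦that trusted e₁⟧ = {e₁, e₂, e₃, e₅, e₆, e₇, e₈, e₉, e₁₀, e₁₂} ∩ {e₁, e₂, e₃, e₄, e₆, e₇, e₉, e₁₀, e₁₃} = {e₁, e₂, e₃, e₆, e₇, e₉, e₁₀}
… ∩ ⟦under e₂⟧ = {e₁, e₂, e₃, e₆, e₇, e₉, e₁₀} ∩ {e₂, e₃, e₄, e₆, e₇, e₁₀, e₁₃} = {e₂, e₃, e₆, e₇, e₁₀}
… ∩ ⟦small⟧ = {e₂, e₃, e₆, e₇, e₁₀} ∩ {e₄, e₆, e₁₀, e₁₂, e₁₃} = {e₆, e₁₀}
So ⟦small chef that trusted e₁ under e₂⟧ = {e₆, e₁₀}.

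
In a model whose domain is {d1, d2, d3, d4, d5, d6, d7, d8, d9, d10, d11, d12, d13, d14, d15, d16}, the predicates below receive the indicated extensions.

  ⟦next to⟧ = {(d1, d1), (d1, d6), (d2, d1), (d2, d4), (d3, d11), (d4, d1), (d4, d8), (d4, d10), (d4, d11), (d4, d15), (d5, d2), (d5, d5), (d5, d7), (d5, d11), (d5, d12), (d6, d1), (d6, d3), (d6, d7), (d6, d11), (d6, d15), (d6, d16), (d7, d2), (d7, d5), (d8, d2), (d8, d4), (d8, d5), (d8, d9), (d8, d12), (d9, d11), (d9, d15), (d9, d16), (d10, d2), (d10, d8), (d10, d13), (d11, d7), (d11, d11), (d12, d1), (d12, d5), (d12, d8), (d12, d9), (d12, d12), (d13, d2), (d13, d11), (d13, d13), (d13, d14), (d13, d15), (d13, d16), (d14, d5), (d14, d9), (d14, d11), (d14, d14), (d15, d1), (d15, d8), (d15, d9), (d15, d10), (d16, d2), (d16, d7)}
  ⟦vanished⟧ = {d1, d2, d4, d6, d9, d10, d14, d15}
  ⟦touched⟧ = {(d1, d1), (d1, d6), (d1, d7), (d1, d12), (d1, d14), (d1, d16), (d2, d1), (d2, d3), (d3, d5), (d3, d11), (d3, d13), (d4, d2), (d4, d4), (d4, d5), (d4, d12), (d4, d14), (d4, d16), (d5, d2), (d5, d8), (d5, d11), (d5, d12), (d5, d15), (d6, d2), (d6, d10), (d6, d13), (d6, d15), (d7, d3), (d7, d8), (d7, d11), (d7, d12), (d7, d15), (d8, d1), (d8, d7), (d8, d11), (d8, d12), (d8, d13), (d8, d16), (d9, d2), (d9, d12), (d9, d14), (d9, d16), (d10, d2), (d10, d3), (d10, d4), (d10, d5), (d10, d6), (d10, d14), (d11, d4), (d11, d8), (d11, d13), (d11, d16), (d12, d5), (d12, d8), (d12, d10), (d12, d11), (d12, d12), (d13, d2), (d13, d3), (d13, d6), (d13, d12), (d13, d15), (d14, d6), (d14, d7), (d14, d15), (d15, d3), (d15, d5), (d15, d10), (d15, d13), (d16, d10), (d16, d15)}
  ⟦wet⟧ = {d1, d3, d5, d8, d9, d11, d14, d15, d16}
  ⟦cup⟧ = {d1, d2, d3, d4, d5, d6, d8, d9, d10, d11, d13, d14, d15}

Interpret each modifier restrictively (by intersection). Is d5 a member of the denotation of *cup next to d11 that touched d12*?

yes

⟦next to d11⟧ = {x : ⟨x, d11⟩ ∈ ⟦next to⟧} = {d3, d4, d5, d6, d9, d11, d13, d14}
⟦that touched d12⟧ = {x : ⟨x, d12⟩ ∈ ⟦touched⟧} = {d1, d4, d5, d7, d8, d9, d12, d13}
⟦cup⟧ = {d1, d2, d3, d4, d5, d6, d8, d9, d10, d11, d13, d14, d15}
… ∩ ⟦next to d11⟧ = {d1, d2, d3, d4, d5, d6, d8, d9, d10, d11, d13, d14, d15} ∩ {d3, d4, d5, d6, d9, d11, d13, d14} = {d3, d4, d5, d6, d9, d11, d13, d14}
… ∩ ⟦that touched d12⟧ = {d3, d4, d5, d6, d9, d11, d13, d14} ∩ {d1, d4, d5, d7, d8, d9, d12, d13} = {d4, d5, d9, d13}
⟦cup next to d11 that touched d12⟧ = {d4, d5, d9, d13}; d5 ∈ this set.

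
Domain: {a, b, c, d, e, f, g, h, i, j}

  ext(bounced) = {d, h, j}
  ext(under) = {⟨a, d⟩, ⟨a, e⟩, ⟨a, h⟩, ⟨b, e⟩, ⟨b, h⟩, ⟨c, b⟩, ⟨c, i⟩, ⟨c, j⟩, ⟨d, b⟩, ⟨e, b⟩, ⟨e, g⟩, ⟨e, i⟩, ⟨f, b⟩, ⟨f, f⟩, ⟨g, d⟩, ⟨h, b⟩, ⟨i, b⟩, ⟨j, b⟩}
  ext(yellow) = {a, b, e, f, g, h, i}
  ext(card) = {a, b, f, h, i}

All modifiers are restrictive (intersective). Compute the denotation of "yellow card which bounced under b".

⟦which bounced⟧ = ⟦bounced⟧ = {d, h, j}
⟦under b⟧ = {x : ⟨x, b⟩ ∈ ⟦under⟧} = {c, d, e, f, h, i, j}
⟦card⟧ = {a, b, f, h, i}
… ∩ ⟦which bounced⟧ = {a, b, f, h, i} ∩ {d, h, j} = {h}
… ∩ ⟦under b⟧ = {h} ∩ {c, d, e, f, h, i, j} = {h}
… ∩ ⟦yellow⟧ = {h} ∩ {a, b, e, f, g, h, i} = {h}
So ⟦yellow card which bounced under b⟧ = {h}.

{h}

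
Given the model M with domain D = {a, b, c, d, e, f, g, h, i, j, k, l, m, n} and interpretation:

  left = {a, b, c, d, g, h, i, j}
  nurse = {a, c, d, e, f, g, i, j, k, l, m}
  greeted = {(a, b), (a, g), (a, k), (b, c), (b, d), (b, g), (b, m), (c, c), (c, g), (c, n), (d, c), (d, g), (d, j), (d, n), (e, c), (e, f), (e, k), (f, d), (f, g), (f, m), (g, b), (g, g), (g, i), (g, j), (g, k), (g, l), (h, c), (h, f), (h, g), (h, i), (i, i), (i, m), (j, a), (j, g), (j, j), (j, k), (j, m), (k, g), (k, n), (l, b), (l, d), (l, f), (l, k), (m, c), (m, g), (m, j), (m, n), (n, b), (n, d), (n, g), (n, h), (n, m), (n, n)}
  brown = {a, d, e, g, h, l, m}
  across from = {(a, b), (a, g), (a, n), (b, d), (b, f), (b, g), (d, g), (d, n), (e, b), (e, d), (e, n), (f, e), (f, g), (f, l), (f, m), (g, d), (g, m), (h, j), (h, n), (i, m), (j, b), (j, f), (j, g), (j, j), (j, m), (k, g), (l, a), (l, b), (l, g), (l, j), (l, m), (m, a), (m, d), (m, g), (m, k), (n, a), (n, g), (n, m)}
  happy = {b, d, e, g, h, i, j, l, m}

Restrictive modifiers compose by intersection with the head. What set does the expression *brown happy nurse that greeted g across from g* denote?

{d, m}

⟦that greeted g⟧ = {x : ⟨x, g⟩ ∈ ⟦greeted⟧} = {a, b, c, d, f, g, h, j, k, m, n}
⟦across from g⟧ = {x : ⟨x, g⟩ ∈ ⟦across from⟧} = {a, b, d, f, j, k, l, m, n}
⟦nurse⟧ = {a, c, d, e, f, g, i, j, k, l, m}
… ∩ ⟦that greeted g⟧ = {a, c, d, e, f, g, i, j, k, l, m} ∩ {a, b, c, d, f, g, h, j, k, m, n} = {a, c, d, f, g, j, k, m}
… ∩ ⟦across from g⟧ = {a, c, d, f, g, j, k, m} ∩ {a, b, d, f, j, k, l, m, n} = {a, d, f, j, k, m}
… ∩ ⟦brown⟧ = {a, d, f, j, k, m} ∩ {a, d, e, g, h, l, m} = {a, d, m}
… ∩ ⟦happy⟧ = {a, d, m} ∩ {b, d, e, g, h, i, j, l, m} = {d, m}
So ⟦brown happy nurse that greeted g across from g⟧ = {d, m}.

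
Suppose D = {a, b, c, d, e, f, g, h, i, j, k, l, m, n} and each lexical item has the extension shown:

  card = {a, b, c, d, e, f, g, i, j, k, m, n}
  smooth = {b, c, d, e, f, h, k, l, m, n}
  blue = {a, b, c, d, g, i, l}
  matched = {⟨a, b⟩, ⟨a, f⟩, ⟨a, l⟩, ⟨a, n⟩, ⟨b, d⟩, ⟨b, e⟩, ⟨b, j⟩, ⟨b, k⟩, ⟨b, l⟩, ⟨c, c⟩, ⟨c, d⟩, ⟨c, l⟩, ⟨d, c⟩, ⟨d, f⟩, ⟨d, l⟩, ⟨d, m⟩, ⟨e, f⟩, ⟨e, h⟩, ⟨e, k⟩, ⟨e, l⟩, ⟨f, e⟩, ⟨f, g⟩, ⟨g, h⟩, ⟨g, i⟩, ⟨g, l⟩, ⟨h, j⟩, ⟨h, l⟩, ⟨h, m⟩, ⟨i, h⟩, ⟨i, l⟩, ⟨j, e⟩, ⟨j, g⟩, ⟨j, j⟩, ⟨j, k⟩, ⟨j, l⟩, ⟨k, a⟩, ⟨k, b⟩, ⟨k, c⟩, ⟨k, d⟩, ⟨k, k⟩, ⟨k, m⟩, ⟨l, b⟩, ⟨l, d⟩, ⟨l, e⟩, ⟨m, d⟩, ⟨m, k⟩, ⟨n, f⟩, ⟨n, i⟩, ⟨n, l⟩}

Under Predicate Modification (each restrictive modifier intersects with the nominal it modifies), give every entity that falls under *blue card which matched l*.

{a, b, c, d, g, i}

⟦which matched l⟧ = {x : ⟨x, l⟩ ∈ ⟦matched⟧} = {a, b, c, d, e, g, h, i, j, n}
⟦card⟧ = {a, b, c, d, e, f, g, i, j, k, m, n}
… ∩ ⟦which matched l⟧ = {a, b, c, d, e, f, g, i, j, k, m, n} ∩ {a, b, c, d, e, g, h, i, j, n} = {a, b, c, d, e, g, i, j, n}
… ∩ ⟦blue⟧ = {a, b, c, d, e, g, i, j, n} ∩ {a, b, c, d, g, i, l} = {a, b, c, d, g, i}
So ⟦blue card which matched l⟧ = {a, b, c, d, g, i}.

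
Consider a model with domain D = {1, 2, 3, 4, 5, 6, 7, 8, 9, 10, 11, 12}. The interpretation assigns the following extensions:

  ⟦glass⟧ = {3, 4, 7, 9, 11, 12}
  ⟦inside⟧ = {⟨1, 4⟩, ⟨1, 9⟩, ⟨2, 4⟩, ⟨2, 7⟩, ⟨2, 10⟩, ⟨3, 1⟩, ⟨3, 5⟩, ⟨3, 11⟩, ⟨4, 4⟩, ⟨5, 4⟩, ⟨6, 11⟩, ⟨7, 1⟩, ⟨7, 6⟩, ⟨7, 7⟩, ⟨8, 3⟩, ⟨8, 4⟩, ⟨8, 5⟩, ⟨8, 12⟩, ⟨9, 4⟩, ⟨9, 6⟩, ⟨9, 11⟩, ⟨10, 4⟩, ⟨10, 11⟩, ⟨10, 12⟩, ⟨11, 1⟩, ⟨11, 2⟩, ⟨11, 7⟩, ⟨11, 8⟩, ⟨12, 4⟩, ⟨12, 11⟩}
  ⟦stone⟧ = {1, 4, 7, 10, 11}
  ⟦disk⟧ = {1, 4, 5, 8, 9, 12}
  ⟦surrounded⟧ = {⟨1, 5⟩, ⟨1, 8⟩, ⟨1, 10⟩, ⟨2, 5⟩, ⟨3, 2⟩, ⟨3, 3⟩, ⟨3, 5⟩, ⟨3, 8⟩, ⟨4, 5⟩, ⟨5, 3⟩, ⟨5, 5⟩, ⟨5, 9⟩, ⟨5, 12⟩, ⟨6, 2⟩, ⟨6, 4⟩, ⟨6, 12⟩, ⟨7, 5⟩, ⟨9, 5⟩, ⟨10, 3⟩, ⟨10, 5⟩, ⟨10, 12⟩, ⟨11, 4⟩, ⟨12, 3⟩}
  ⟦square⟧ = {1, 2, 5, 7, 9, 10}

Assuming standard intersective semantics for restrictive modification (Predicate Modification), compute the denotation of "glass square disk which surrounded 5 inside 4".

⟦which surrounded 5⟧ = {x : ⟨x, 5⟩ ∈ ⟦surrounded⟧} = {1, 2, 3, 4, 5, 7, 9, 10}
⟦inside 4⟧ = {x : ⟨x, 4⟩ ∈ ⟦inside⟧} = {1, 2, 4, 5, 8, 9, 10, 12}
⟦disk⟧ = {1, 4, 5, 8, 9, 12}
… ∩ ⟦which surrounded 5⟧ = {1, 4, 5, 8, 9, 12} ∩ {1, 2, 3, 4, 5, 7, 9, 10} = {1, 4, 5, 9}
… ∩ ⟦inside 4⟧ = {1, 4, 5, 9} ∩ {1, 2, 4, 5, 8, 9, 10, 12} = {1, 4, 5, 9}
… ∩ ⟦glass⟧ = {1, 4, 5, 9} ∩ {3, 4, 7, 9, 11, 12} = {4, 9}
… ∩ ⟦square⟧ = {4, 9} ∩ {1, 2, 5, 7, 9, 10} = {9}
So ⟦glass square disk which surrounded 5 inside 4⟧ = {9}.

{9}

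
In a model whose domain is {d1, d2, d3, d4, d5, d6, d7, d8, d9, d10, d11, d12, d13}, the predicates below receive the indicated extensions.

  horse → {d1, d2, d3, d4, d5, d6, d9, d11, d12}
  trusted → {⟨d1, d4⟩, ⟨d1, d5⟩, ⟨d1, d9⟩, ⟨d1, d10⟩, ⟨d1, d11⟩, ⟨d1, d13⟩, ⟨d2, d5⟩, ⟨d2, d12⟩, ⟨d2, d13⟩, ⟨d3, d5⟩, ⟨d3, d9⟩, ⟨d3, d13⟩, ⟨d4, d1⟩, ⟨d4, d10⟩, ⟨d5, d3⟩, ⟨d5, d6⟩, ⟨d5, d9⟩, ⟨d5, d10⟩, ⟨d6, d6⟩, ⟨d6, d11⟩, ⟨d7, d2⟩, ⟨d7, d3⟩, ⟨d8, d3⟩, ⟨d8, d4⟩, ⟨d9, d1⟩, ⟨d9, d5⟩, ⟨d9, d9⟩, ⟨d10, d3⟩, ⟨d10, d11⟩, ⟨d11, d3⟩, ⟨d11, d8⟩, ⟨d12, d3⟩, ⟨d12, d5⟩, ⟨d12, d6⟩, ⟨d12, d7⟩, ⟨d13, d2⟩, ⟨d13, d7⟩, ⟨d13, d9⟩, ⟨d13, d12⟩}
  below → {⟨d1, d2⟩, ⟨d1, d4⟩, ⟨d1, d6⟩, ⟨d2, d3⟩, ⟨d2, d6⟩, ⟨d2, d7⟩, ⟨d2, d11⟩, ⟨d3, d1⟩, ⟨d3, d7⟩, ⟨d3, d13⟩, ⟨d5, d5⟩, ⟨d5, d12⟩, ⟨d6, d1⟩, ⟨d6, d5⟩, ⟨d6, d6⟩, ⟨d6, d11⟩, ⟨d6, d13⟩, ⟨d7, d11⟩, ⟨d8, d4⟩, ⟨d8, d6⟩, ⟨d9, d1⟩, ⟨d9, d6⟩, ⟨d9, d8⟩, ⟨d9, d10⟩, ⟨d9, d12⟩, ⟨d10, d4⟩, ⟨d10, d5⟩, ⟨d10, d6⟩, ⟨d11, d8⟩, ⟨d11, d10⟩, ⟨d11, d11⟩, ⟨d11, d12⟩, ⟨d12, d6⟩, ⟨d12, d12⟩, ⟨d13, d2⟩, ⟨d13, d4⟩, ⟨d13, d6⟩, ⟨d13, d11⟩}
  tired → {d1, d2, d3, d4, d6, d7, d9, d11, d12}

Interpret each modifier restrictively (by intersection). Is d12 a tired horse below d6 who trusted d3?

yes

⟦below d6⟧ = {x : ⟨x, d6⟩ ∈ ⟦below⟧} = {d1, d2, d6, d8, d9, d10, d12, d13}
⟦who trusted d3⟧ = {x : ⟨x, d3⟩ ∈ ⟦trusted⟧} = {d5, d7, d8, d10, d11, d12}
⟦horse⟧ = {d1, d2, d3, d4, d5, d6, d9, d11, d12}
… ∩ ⟦below d6⟧ = {d1, d2, d3, d4, d5, d6, d9, d11, d12} ∩ {d1, d2, d6, d8, d9, d10, d12, d13} = {d1, d2, d6, d9, d12}
… ∩ ⟦who trusted d3⟧ = {d1, d2, d6, d9, d12} ∩ {d5, d7, d8, d10, d11, d12} = {d12}
… ∩ ⟦tired⟧ = {d12} ∩ {d1, d2, d3, d4, d6, d7, d9, d11, d12} = {d12}
⟦tired horse below d6 who trusted d3⟧ = {d12}; d12 ∈ this set.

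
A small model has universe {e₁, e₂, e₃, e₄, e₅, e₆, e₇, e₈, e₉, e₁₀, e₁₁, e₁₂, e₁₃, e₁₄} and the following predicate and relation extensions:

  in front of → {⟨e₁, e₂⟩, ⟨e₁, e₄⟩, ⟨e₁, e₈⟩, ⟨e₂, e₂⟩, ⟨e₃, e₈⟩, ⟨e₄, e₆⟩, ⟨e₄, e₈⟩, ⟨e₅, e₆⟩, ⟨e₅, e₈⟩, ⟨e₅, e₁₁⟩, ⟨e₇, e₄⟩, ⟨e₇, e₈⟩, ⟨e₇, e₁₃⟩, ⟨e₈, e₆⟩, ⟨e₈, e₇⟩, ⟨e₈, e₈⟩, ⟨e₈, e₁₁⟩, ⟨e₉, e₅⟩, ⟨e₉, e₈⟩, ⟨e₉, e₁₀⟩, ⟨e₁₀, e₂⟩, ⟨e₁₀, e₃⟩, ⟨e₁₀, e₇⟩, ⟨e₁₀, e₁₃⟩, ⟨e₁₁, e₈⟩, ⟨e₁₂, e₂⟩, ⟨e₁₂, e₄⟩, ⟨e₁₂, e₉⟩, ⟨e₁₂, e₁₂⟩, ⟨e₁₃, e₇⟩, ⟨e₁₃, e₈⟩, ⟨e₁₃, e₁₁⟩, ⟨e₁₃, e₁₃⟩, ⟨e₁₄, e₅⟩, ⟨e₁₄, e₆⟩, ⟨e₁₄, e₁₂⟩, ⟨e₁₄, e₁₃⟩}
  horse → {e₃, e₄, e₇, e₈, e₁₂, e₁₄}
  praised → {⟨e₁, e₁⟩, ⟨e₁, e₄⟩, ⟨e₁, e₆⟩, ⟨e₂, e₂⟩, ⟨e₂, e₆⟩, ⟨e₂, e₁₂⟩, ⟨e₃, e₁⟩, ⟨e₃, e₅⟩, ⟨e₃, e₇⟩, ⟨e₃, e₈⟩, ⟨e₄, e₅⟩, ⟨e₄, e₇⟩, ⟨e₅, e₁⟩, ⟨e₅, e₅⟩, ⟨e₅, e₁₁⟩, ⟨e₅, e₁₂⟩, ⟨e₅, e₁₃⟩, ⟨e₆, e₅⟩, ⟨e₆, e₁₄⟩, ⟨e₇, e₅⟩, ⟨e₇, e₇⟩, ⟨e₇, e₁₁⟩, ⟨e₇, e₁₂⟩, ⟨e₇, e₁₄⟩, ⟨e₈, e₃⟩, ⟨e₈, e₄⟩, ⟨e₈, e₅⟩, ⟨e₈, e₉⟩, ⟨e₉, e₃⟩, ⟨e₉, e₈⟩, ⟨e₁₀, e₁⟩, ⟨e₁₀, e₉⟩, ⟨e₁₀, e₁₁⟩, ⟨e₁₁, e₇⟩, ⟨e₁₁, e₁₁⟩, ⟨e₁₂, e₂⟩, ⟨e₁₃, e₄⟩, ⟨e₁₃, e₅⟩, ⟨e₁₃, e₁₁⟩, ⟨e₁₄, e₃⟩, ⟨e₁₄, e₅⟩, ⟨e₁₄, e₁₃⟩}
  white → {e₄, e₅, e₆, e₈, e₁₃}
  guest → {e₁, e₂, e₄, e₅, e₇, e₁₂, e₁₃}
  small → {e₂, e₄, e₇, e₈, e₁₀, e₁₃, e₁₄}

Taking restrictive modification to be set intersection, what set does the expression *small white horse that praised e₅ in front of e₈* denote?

⟦that praised e₅⟧ = {x : ⟨x, e₅⟩ ∈ ⟦praised⟧} = {e₃, e₄, e₅, e₆, e₇, e₈, e₁₃, e₁₄}
⟦in front of e₈⟧ = {x : ⟨x, e₈⟩ ∈ ⟦in front of⟧} = {e₁, e₃, e₄, e₅, e₇, e₈, e₉, e₁₁, e₁₃}
⟦horse⟧ = {e₃, e₄, e₇, e₈, e₁₂, e₁₄}
… ∩ ⟦that praised e₅⟧ = {e₃, e₄, e₇, e₈, e₁₂, e₁₄} ∩ {e₃, e₄, e₅, e₆, e₇, e₈, e₁₃, e₁₄} = {e₃, e₄, e₇, e₈, e₁₄}
… ∩ ⟦in front of e₈⟧ = {e₃, e₄, e₇, e₈, e₁₄} ∩ {e₁, e₃, e₄, e₅, e₇, e₈, e₉, e₁₁, e₁₃} = {e₃, e₄, e₇, e₈}
… ∩ ⟦small⟧ = {e₃, e₄, e₇, e₈} ∩ {e₂, e₄, e₇, e₈, e₁₀, e₁₃, e₁₄} = {e₄, e₇, e₈}
… ∩ ⟦white⟧ = {e₄, e₇, e₈} ∩ {e₄, e₅, e₆, e₈, e₁₃} = {e₄, e₈}
So ⟦small white horse that praised e₅ in front of e₈⟧ = {e₄, e₈}.

{e₄, e₈}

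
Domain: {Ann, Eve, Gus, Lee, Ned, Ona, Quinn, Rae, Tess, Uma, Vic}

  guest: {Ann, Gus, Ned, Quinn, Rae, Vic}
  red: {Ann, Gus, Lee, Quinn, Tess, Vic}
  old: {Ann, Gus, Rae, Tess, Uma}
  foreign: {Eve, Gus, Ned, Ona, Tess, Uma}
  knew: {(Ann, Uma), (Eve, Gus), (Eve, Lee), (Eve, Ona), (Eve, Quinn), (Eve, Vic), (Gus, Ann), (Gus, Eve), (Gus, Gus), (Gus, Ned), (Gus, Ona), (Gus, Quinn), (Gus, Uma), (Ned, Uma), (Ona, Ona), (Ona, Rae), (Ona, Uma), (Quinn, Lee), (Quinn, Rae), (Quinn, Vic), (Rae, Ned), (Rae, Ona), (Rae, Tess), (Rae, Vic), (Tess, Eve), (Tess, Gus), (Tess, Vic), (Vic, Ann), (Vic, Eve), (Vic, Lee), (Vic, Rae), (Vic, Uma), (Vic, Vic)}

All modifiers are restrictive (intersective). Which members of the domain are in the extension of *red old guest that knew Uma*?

⟦that knew Uma⟧ = {x : ⟨x, Uma⟩ ∈ ⟦knew⟧} = {Ann, Gus, Ned, Ona, Vic}
⟦guest⟧ = {Ann, Gus, Ned, Quinn, Rae, Vic}
… ∩ ⟦that knew Uma⟧ = {Ann, Gus, Ned, Quinn, Rae, Vic} ∩ {Ann, Gus, Ned, Ona, Vic} = {Ann, Gus, Ned, Vic}
… ∩ ⟦red⟧ = {Ann, Gus, Ned, Vic} ∩ {Ann, Gus, Lee, Quinn, Tess, Vic} = {Ann, Gus, Vic}
… ∩ ⟦old⟧ = {Ann, Gus, Vic} ∩ {Ann, Gus, Rae, Tess, Uma} = {Ann, Gus}
So ⟦red old guest that knew Uma⟧ = {Ann, Gus}.

{Ann, Gus}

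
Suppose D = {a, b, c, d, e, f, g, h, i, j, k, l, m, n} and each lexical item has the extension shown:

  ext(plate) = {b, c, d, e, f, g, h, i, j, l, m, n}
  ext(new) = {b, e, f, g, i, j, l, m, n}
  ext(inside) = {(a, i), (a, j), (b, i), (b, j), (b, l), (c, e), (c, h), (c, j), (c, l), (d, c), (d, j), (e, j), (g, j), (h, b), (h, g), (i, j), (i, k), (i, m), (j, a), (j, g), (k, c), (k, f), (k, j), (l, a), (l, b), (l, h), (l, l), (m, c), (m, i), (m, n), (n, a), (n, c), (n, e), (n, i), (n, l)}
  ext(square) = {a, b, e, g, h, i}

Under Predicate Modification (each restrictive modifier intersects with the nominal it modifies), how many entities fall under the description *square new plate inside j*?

4

⟦inside j⟧ = {x : ⟨x, j⟩ ∈ ⟦inside⟧} = {a, b, c, d, e, g, i, k}
⟦plate⟧ = {b, c, d, e, f, g, h, i, j, l, m, n}
… ∩ ⟦inside j⟧ = {b, c, d, e, f, g, h, i, j, l, m, n} ∩ {a, b, c, d, e, g, i, k} = {b, c, d, e, g, i}
… ∩ ⟦square⟧ = {b, c, d, e, g, i} ∩ {a, b, e, g, h, i} = {b, e, g, i}
… ∩ ⟦new⟧ = {b, e, g, i} ∩ {b, e, f, g, i, j, l, m, n} = {b, e, g, i}
⟦square new plate inside j⟧ = {b, e, g, i}, so the cardinality is 4.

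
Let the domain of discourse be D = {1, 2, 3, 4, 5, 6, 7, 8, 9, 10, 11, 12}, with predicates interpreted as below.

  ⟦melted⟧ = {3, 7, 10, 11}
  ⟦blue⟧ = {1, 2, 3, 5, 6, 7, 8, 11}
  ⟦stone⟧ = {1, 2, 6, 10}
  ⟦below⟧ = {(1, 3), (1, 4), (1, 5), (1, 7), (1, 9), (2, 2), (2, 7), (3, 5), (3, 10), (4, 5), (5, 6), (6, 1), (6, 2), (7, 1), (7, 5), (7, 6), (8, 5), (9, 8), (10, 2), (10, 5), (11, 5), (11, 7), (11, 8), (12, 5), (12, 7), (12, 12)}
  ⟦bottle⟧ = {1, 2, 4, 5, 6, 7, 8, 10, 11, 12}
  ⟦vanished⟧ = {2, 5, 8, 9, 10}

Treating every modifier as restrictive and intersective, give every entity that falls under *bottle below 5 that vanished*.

{8, 10}

⟦below 5⟧ = {x : ⟨x, 5⟩ ∈ ⟦below⟧} = {1, 3, 4, 7, 8, 10, 11, 12}
⟦that vanished⟧ = ⟦vanished⟧ = {2, 5, 8, 9, 10}
⟦bottle⟧ = {1, 2, 4, 5, 6, 7, 8, 10, 11, 12}
… ∩ ⟦below 5⟧ = {1, 2, 4, 5, 6, 7, 8, 10, 11, 12} ∩ {1, 3, 4, 7, 8, 10, 11, 12} = {1, 4, 7, 8, 10, 11, 12}
… ∩ ⟦that vanished⟧ = {1, 4, 7, 8, 10, 11, 12} ∩ {2, 5, 8, 9, 10} = {8, 10}
So ⟦bottle below 5 that vanished⟧ = {8, 10}.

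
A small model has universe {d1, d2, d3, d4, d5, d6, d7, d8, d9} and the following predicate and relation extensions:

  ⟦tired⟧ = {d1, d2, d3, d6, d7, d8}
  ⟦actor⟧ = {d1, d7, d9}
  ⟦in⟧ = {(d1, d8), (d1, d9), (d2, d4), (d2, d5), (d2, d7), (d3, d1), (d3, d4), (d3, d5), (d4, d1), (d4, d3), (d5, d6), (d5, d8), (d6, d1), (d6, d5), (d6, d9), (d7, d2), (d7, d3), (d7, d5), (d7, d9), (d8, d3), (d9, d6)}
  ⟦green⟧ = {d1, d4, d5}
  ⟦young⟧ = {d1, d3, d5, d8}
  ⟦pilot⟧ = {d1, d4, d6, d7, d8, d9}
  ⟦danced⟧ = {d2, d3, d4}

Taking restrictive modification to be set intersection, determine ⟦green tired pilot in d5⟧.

{}

⟦in d5⟧ = {x : ⟨x, d5⟩ ∈ ⟦in⟧} = {d2, d3, d6, d7}
⟦pilot⟧ = {d1, d4, d6, d7, d8, d9}
… ∩ ⟦in d5⟧ = {d1, d4, d6, d7, d8, d9} ∩ {d2, d3, d6, d7} = {d6, d7}
… ∩ ⟦green⟧ = {d6, d7} ∩ {d1, d4, d5} = ∅
… ∩ ⟦tired⟧ = ∅ ∩ {d1, d2, d3, d6, d7, d8} = ∅
So ⟦green tired pilot in d5⟧ = {}.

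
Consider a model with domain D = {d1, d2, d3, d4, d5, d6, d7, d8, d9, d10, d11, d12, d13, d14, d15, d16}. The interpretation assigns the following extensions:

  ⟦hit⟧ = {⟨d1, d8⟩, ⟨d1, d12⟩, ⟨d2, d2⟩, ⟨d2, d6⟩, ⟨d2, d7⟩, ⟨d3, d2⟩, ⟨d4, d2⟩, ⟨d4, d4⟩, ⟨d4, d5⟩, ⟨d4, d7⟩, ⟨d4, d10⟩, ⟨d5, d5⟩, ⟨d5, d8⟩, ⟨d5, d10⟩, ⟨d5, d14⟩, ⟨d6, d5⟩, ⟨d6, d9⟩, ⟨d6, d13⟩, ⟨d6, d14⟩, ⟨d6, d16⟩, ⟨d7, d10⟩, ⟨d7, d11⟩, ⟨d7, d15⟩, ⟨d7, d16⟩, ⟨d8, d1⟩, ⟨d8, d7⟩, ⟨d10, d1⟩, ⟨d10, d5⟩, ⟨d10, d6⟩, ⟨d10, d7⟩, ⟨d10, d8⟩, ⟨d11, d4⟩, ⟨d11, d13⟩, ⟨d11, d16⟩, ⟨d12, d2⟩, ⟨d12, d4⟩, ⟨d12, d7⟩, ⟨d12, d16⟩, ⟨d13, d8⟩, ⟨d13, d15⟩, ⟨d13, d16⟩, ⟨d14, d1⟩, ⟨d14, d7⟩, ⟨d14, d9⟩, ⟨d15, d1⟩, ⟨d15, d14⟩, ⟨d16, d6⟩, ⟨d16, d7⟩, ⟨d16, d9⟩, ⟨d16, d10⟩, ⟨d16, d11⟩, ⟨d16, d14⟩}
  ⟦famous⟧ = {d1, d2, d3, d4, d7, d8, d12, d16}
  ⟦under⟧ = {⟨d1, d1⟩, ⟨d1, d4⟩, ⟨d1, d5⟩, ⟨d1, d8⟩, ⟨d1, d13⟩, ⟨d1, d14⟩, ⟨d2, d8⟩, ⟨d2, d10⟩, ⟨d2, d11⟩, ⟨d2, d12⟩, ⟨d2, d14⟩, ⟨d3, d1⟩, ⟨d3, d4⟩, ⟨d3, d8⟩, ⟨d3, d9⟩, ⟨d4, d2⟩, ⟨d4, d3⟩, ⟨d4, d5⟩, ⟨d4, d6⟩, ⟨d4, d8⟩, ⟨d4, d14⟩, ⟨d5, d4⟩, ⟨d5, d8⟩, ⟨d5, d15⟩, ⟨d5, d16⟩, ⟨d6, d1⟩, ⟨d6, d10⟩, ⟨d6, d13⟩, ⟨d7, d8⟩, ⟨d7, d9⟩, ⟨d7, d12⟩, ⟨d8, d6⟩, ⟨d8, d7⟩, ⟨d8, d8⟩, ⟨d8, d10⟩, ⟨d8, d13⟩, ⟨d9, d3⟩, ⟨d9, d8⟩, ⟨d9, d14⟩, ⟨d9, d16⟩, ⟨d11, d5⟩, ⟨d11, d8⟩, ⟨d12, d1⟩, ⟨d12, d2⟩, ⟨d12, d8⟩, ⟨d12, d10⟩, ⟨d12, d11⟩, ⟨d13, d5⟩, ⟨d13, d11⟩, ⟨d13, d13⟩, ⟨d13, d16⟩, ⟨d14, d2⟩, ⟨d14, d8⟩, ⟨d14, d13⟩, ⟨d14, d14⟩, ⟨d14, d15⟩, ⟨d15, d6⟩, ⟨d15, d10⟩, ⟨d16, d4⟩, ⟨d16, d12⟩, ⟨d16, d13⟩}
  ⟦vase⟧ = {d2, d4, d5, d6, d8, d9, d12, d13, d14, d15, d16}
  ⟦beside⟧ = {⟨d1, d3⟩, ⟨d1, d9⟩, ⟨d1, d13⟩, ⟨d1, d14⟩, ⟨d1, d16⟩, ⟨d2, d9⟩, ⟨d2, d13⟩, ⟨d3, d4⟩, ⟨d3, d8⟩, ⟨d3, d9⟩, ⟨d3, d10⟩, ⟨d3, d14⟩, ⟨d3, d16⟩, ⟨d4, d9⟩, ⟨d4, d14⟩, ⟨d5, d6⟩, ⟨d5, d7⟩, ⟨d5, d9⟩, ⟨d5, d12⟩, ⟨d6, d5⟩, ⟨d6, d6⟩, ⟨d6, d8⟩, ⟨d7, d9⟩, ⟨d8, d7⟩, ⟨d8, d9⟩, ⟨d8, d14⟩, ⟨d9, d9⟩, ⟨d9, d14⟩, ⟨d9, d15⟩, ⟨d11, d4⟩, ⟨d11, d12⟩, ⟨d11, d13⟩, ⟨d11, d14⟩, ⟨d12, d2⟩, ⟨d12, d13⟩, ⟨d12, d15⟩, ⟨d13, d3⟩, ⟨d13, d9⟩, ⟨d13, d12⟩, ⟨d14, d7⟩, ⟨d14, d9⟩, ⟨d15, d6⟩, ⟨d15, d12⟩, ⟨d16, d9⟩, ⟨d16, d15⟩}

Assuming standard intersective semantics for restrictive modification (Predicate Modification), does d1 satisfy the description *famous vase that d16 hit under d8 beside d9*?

⟦that d16 hit⟧ = {x : ⟨d16, x⟩ ∈ ⟦hit⟧} = {d6, d7, d9, d10, d11, d14}
⟦under d8⟧ = {x : ⟨x, d8⟩ ∈ ⟦under⟧} = {d1, d2, d3, d4, d5, d7, d8, d9, d11, d12, d14}
⟦beside d9⟧ = {x : ⟨x, d9⟩ ∈ ⟦beside⟧} = {d1, d2, d3, d4, d5, d7, d8, d9, d13, d14, d16}
⟦vase⟧ = {d2, d4, d5, d6, d8, d9, d12, d13, d14, d15, d16}
… ∩ ⟦that d16 hit⟧ = {d2, d4, d5, d6, d8, d9, d12, d13, d14, d15, d16} ∩ {d6, d7, d9, d10, d11, d14} = {d6, d9, d14}
… ∩ ⟦under d8⟧ = {d6, d9, d14} ∩ {d1, d2, d3, d4, d5, d7, d8, d9, d11, d12, d14} = {d9, d14}
… ∩ ⟦beside d9⟧ = {d9, d14} ∩ {d1, d2, d3, d4, d5, d7, d8, d9, d13, d14, d16} = {d9, d14}
… ∩ ⟦famous⟧ = {d9, d14} ∩ {d1, d2, d3, d4, d7, d8, d12, d16} = ∅
⟦famous vase that d16 hit under d8 beside d9⟧ = ∅; d1 ∉ this set.

no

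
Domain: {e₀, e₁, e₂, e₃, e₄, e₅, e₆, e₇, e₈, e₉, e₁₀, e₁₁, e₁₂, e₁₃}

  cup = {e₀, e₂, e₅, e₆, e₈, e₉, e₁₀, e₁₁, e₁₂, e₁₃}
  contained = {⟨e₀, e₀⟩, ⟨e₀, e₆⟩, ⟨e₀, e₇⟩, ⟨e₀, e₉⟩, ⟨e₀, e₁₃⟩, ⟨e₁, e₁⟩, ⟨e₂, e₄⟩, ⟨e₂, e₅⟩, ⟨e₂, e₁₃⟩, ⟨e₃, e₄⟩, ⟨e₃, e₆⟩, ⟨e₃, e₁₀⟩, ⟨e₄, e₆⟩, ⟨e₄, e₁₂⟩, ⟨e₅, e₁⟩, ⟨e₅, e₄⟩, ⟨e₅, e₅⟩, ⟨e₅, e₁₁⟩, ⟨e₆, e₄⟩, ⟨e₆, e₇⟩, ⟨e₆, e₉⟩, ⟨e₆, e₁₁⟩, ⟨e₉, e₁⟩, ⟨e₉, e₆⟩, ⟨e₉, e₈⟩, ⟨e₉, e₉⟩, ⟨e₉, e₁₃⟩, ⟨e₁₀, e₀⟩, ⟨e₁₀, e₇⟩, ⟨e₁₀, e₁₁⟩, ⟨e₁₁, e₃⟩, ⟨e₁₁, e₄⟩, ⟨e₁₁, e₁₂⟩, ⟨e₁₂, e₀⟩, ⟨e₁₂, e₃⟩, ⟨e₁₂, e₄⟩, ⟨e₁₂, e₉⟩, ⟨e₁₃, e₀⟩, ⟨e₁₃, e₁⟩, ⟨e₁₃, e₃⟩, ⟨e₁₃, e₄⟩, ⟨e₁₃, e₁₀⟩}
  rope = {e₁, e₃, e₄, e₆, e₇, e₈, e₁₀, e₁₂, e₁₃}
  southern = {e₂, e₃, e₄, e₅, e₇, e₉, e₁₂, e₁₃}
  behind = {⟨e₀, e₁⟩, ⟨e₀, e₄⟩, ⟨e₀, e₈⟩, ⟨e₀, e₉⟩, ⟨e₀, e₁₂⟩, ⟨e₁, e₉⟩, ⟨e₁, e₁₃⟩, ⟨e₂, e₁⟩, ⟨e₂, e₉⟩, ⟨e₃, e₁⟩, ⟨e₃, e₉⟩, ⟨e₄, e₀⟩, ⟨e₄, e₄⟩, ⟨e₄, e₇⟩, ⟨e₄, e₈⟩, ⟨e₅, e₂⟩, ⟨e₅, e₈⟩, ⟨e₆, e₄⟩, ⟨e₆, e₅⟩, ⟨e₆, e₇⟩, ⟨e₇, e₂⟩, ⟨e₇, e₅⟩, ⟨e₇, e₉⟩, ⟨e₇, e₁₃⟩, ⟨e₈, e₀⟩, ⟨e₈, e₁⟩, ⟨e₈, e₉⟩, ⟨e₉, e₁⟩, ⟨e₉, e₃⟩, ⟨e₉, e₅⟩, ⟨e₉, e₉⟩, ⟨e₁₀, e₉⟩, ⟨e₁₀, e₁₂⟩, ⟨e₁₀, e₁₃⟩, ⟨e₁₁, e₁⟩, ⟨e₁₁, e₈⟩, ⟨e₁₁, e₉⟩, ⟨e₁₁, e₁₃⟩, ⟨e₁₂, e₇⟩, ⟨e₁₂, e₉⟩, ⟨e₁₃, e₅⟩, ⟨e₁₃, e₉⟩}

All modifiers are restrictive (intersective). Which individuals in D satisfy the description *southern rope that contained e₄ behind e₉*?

{e₃, e₁₂, e₁₃}

⟦that contained e₄⟧ = {x : ⟨x, e₄⟩ ∈ ⟦contained⟧} = {e₂, e₃, e₅, e₆, e₁₁, e₁₂, e₁₃}
⟦behind e₉⟧ = {x : ⟨x, e₉⟩ ∈ ⟦behind⟧} = {e₀, e₁, e₂, e₃, e₇, e₈, e₉, e₁₀, e₁₁, e₁₂, e₁₃}
⟦rope⟧ = {e₁, e₃, e₄, e₆, e₇, e₈, e₁₀, e₁₂, e₁₃}
… ∩ ⟦that contained e₄⟧ = {e₁, e₃, e₄, e₆, e₇, e₈, e₁₀, e₁₂, e₁₃} ∩ {e₂, e₃, e₅, e₆, e₁₁, e₁₂, e₁₃} = {e₃, e₆, e₁₂, e₁₃}
… ∩ ⟦behind e₉⟧ = {e₃, e₆, e₁₂, e₁₃} ∩ {e₀, e₁, e₂, e₃, e₇, e₈, e₉, e₁₀, e₁₁, e₁₂, e₁₃} = {e₃, e₁₂, e₁₃}
… ∩ ⟦southern⟧ = {e₃, e₁₂, e₁₃} ∩ {e₂, e₃, e₄, e₅, e₇, e₉, e₁₂, e₁₃} = {e₃, e₁₂, e₁₃}
So ⟦southern rope that contained e₄ behind e₉⟧ = {e₃, e₁₂, e₁₃}.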